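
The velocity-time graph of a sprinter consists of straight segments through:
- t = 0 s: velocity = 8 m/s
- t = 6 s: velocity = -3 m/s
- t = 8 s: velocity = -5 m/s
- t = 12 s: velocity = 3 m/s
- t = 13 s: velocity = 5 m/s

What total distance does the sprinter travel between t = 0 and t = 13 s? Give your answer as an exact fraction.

889/22 m

Distance (not displacement) is the total path length: add the absolute areas under v-t.
0–6 s: v = 0 at t = 48/11 s; triangle areas 192/11 + 27/11 = 219/11 m
6–8 s: |½(-3 + -5)(2)| = 8 m
8–12 s: v = 0 at t = 10.5 s; triangle areas 6.25 + 2.25 = 8.5 m
12–13 s: |½(3 + 5)(1)| = 4 m
Total distance = 889/22 m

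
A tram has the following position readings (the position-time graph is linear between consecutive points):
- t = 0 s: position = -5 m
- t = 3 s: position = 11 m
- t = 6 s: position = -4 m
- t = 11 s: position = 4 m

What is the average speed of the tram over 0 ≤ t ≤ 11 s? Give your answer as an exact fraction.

Average speed = (total path length)/(elapsed time); on a piecewise-linear x-t graph the path length is Σ|Δx|.
0–3 s: |Δx| = |11 − -5| = 16 m
3–6 s: |Δx| = |-4 − 11| = 15 m
6–11 s: |Δx| = |4 − -4| = 8 m
Total path = 39 m; average speed = 39/11 = 39/11 m/s.

39/11 m/s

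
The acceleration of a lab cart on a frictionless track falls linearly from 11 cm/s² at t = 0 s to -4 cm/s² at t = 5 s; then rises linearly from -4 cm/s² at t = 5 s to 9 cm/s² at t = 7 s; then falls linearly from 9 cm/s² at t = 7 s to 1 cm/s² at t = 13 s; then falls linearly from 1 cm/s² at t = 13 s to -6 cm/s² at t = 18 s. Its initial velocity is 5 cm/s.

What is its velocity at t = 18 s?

Δv equals the area under the a-t graph; then v = v₀ + Δv.
0–5 s: ½(11 + -4)(5) = 17.5 cm/s
5–7 s: ½(-4 + 9)(2) = 5 cm/s
7–13 s: ½(9 + 1)(6) = 30 cm/s
13–18 s: ½(1 + -6)(5) = -12.5 cm/s
Δv = 40 cm/s, so v(18) = 5 + (40) = 45 cm/s.

45 cm/s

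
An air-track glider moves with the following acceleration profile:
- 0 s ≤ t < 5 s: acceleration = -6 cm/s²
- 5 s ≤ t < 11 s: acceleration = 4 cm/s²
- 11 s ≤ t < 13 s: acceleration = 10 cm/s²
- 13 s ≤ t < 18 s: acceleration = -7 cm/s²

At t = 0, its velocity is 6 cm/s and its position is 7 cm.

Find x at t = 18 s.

-77.5 cm

On each constant-a segment, Δv = aΔt and Δx = v₀Δt + ½aΔt²; chain segment to segment.
0–5 s: v starts 6 cm/s; Δx = 6·5 + ½·-6·5² = -45 cm; v ends -24 cm/s.
5–11 s: v starts -24 cm/s; Δx = -24·6 + ½·4·6² = -72 cm; v ends 0 cm/s.
11–13 s: v starts 0 cm/s; Δx = 0·2 + ½·10·2² = 20 cm; v ends 20 cm/s.
13–18 s: v starts 20 cm/s; Δx = 20·5 + ½·-7·5² = 12.5 cm; v ends -15 cm/s.
x(18) = 7 + Σ Δx = -77.5 cm.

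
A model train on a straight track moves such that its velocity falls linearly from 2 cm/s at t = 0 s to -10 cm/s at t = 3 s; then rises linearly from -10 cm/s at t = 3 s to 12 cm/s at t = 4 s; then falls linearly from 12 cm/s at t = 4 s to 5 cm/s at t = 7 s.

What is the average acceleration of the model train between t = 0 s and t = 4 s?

Average acceleration = Δv/Δt = (12 − 2)/(4 − 0) = 2.5 cm/s².

2.5 cm/s²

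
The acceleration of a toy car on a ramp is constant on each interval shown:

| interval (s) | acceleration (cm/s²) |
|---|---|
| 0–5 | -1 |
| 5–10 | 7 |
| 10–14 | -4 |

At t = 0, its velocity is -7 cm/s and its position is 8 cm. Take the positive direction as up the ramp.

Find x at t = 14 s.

48 cm

On each constant-a segment, Δv = aΔt and Δx = v₀Δt + ½aΔt²; chain segment to segment.
0–5 s: v starts -7 cm/s; Δx = -7·5 + ½·-1·5² = -47.5 cm; v ends -12 cm/s.
5–10 s: v starts -12 cm/s; Δx = -12·5 + ½·7·5² = 27.5 cm; v ends 23 cm/s.
10–14 s: v starts 23 cm/s; Δx = 23·4 + ½·-4·4² = 60 cm; v ends 7 cm/s.
x(14) = 8 + Σ Δx = 48 cm.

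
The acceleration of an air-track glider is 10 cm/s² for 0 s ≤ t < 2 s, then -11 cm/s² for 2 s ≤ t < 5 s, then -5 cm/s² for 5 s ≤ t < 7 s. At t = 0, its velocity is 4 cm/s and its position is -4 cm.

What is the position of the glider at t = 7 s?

On each constant-a segment, Δv = aΔt and Δx = v₀Δt + ½aΔt²; chain segment to segment.
0–2 s: v starts 4 cm/s; Δx = 4·2 + ½·10·2² = 28 cm; v ends 24 cm/s.
2–5 s: v starts 24 cm/s; Δx = 24·3 + ½·-11·3² = 22.5 cm; v ends -9 cm/s.
5–7 s: v starts -9 cm/s; Δx = -9·2 + ½·-5·2² = -28 cm; v ends -19 cm/s.
x(7) = -4 + Σ Δx = 18.5 cm.

18.5 cm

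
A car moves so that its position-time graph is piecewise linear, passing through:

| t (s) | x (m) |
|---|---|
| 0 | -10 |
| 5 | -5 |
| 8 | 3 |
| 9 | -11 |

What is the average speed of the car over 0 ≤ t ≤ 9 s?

3 m/s

Average speed = (total path length)/(elapsed time); on a piecewise-linear x-t graph the path length is Σ|Δx|.
0–5 s: |Δx| = |-5 − -10| = 5 m
5–8 s: |Δx| = |3 − -5| = 8 m
8–9 s: |Δx| = |-11 − 3| = 14 m
Total path = 27 m; average speed = 27/9 = 3 m/s.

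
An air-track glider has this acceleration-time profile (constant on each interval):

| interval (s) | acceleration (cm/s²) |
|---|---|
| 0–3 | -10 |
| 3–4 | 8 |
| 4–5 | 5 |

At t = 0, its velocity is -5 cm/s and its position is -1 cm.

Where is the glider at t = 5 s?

-116.5 cm

On each constant-a segment, Δv = aΔt and Δx = v₀Δt + ½aΔt²; chain segment to segment.
0–3 s: v starts -5 cm/s; Δx = -5·3 + ½·-10·3² = -60 cm; v ends -35 cm/s.
3–4 s: v starts -35 cm/s; Δx = -35·1 + ½·8·1² = -31 cm; v ends -27 cm/s.
4–5 s: v starts -27 cm/s; Δx = -27·1 + ½·5·1² = -24.5 cm; v ends -22 cm/s.
x(5) = -1 + Σ Δx = -116.5 cm.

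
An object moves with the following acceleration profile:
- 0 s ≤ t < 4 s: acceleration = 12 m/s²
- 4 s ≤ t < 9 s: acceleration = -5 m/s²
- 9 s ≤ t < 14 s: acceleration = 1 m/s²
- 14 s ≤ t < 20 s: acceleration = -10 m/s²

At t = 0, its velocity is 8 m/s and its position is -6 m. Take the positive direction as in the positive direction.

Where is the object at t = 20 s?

On each constant-a segment, Δv = aΔt and Δx = v₀Δt + ½aΔt²; chain segment to segment.
0–4 s: v starts 8 m/s; Δx = 8·4 + ½·12·4² = 128 m; v ends 56 m/s.
4–9 s: v starts 56 m/s; Δx = 56·5 + ½·-5·5² = 217.5 m; v ends 31 m/s.
9–14 s: v starts 31 m/s; Δx = 31·5 + ½·1·5² = 167.5 m; v ends 36 m/s.
14–20 s: v starts 36 m/s; Δx = 36·6 + ½·-10·6² = 36 m; v ends -24 m/s.
x(20) = -6 + Σ Δx = 543 m.

543 m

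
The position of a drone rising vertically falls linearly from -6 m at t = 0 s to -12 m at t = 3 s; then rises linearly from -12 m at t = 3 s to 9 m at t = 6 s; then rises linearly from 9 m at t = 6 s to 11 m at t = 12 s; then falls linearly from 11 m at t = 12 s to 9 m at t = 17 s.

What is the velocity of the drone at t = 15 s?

-0.4 m/s

Velocity is the slope of the x-t graph on 12–17 s: (9 − 11)/(17 − 12) = -0.4 m/s.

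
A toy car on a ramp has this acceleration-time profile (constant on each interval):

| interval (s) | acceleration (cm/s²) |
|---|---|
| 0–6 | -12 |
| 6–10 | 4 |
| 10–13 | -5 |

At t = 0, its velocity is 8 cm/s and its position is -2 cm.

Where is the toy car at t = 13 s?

On each constant-a segment, Δv = aΔt and Δx = v₀Δt + ½aΔt²; chain segment to segment.
0–6 s: v starts 8 cm/s; Δx = 8·6 + ½·-12·6² = -168 cm; v ends -64 cm/s.
6–10 s: v starts -64 cm/s; Δx = -64·4 + ½·4·4² = -224 cm; v ends -48 cm/s.
10–13 s: v starts -48 cm/s; Δx = -48·3 + ½·-5·3² = -166.5 cm; v ends -63 cm/s.
x(13) = -2 + Σ Δx = -560.5 cm.

-560.5 cm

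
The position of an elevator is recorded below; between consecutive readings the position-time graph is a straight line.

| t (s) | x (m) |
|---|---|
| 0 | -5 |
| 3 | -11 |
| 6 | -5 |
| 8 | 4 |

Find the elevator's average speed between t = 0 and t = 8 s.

Average speed = (total path length)/(elapsed time); on a piecewise-linear x-t graph the path length is Σ|Δx|.
0–3 s: |Δx| = |-11 − -5| = 6 m
3–6 s: |Δx| = |-5 − -11| = 6 m
6–8 s: |Δx| = |4 − -5| = 9 m
Total path = 21 m; average speed = 21/8 = 2.625 m/s.

2.625 m/s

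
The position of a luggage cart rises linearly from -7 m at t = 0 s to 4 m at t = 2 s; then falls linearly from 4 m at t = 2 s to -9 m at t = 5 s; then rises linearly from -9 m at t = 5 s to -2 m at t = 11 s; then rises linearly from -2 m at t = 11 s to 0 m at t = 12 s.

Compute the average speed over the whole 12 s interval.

2.75 m/s

Average speed = (total path length)/(elapsed time); on a piecewise-linear x-t graph the path length is Σ|Δx|.
0–2 s: |Δx| = |4 − -7| = 11 m
2–5 s: |Δx| = |-9 − 4| = 13 m
5–11 s: |Δx| = |-2 − -9| = 7 m
11–12 s: |Δx| = |0 − -2| = 2 m
Total path = 33 m; average speed = 33/12 = 2.75 m/s.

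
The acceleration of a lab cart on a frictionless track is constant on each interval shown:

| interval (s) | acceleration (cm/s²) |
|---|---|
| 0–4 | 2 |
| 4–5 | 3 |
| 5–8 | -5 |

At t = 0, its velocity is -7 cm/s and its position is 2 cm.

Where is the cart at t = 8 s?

On each constant-a segment, Δv = aΔt and Δx = v₀Δt + ½aΔt²; chain segment to segment.
0–4 s: v starts -7 cm/s; Δx = -7·4 + ½·2·4² = -12 cm; v ends 1 cm/s.
4–5 s: v starts 1 cm/s; Δx = 1·1 + ½·3·1² = 2.5 cm; v ends 4 cm/s.
5–8 s: v starts 4 cm/s; Δx = 4·3 + ½·-5·3² = -10.5 cm; v ends -11 cm/s.
x(8) = 2 + Σ Δx = -18 cm.

-18 cm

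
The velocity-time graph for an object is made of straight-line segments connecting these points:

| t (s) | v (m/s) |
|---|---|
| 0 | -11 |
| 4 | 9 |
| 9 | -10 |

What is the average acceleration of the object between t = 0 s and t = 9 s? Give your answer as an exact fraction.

1/9 m/s²

Average acceleration = Δv/Δt = (-10 − -11)/(9 − 0) = 1/9 m/s².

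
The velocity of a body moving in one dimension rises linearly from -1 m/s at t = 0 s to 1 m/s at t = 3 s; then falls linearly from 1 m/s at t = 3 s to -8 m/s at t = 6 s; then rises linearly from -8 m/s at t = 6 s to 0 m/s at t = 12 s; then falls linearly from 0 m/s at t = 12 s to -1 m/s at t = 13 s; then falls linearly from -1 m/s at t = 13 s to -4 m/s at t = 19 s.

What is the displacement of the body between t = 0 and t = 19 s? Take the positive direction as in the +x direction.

-50 m

Net displacement equals the area under the velocity-time graph (areas below the axis count negative).
0–3 s: ½(-1 + 1)(3) = 0 m
3–6 s: ½(1 + -8)(3) = -10.5 m
6–12 s: ½(-8 + 0)(6) = -24 m
12–13 s: ½(0 + -1)(1) = -0.5 m
13–19 s: ½(-1 + -4)(6) = -15 m
Net displacement = -50 m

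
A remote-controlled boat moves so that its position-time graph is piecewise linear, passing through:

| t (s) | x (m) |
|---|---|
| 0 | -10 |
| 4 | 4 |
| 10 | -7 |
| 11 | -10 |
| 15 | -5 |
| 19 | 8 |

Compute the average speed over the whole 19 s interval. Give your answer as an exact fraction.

46/19 m/s

Average speed = (total path length)/(elapsed time); on a piecewise-linear x-t graph the path length is Σ|Δx|.
0–4 s: |Δx| = |4 − -10| = 14 m
4–10 s: |Δx| = |-7 − 4| = 11 m
10–11 s: |Δx| = |-10 − -7| = 3 m
11–15 s: |Δx| = |-5 − -10| = 5 m
15–19 s: |Δx| = |8 − -5| = 13 m
Total path = 46 m; average speed = 46/19 = 46/19 m/s.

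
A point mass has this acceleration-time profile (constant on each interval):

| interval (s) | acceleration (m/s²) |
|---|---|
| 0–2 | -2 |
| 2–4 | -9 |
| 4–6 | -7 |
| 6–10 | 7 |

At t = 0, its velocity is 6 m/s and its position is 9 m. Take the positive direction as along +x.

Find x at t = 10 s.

On each constant-a segment, Δv = aΔt and Δx = v₀Δt + ½aΔt²; chain segment to segment.
0–2 s: v starts 6 m/s; Δx = 6·2 + ½·-2·2² = 8 m; v ends 2 m/s.
2–4 s: v starts 2 m/s; Δx = 2·2 + ½·-9·2² = -14 m; v ends -16 m/s.
4–6 s: v starts -16 m/s; Δx = -16·2 + ½·-7·2² = -46 m; v ends -30 m/s.
6–10 s: v starts -30 m/s; Δx = -30·4 + ½·7·4² = -64 m; v ends -2 m/s.
x(10) = 9 + Σ Δx = -107 m.

-107 m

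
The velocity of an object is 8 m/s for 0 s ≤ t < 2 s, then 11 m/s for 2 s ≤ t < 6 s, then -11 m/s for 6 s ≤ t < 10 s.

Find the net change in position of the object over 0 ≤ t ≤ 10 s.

16 m

Net displacement equals the area under the velocity-time graph (areas below the axis count negative).
0–2 s: 8 × 2 = 16 m
2–6 s: 11 × 4 = 44 m
6–10 s: -11 × 4 = -44 m
Net displacement = 16 m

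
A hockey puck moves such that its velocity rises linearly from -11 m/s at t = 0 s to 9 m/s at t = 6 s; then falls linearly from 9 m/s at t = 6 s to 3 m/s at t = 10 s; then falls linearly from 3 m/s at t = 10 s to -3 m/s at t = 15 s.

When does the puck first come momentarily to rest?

v changes sign on 0–6 s (from -11 to 9); the graph is linear there, so v = 0 at t = 0 + (11)·(6 − 0)/(9 − -11) = 3.3 s.

t = 3.3 s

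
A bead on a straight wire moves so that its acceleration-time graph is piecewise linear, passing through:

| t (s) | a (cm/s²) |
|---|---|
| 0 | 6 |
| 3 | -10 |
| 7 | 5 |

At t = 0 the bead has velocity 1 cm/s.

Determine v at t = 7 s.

Δv equals the area under the a-t graph; then v = v₀ + Δv.
0–3 s: ½(6 + -10)(3) = -6 cm/s
3–7 s: ½(-10 + 5)(4) = -10 cm/s
Δv = -16 cm/s, so v(7) = 1 + (-16) = -15 cm/s.

-15 cm/s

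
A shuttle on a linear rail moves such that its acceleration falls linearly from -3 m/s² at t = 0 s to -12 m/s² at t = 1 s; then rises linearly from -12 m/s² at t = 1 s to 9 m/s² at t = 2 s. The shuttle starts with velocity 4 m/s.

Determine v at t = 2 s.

Δv equals the area under the a-t graph; then v = v₀ + Δv.
0–1 s: ½(-3 + -12)(1) = -7.5 m/s
1–2 s: ½(-12 + 9)(1) = -1.5 m/s
Δv = -9 m/s, so v(2) = 4 + (-9) = -5 m/s.

-5 m/s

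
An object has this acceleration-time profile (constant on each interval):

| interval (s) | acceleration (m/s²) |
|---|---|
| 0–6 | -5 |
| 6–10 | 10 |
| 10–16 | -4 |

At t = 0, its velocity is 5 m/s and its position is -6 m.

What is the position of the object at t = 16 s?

On each constant-a segment, Δv = aΔt and Δx = v₀Δt + ½aΔt²; chain segment to segment.
0–6 s: v starts 5 m/s; Δx = 5·6 + ½·-5·6² = -60 m; v ends -25 m/s.
6–10 s: v starts -25 m/s; Δx = -25·4 + ½·10·4² = -20 m; v ends 15 m/s.
10–16 s: v starts 15 m/s; Δx = 15·6 + ½·-4·6² = 18 m; v ends -9 m/s.
x(16) = -6 + Σ Δx = -68 m.

-68 m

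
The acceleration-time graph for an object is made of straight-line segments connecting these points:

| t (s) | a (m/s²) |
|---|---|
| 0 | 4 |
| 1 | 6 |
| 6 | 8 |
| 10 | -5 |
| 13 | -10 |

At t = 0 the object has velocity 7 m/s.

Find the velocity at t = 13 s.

30.5 m/s

Δv equals the area under the a-t graph; then v = v₀ + Δv.
0–1 s: ½(4 + 6)(1) = 5 m/s
1–6 s: ½(6 + 8)(5) = 35 m/s
6–10 s: ½(8 + -5)(4) = 6 m/s
10–13 s: ½(-5 + -10)(3) = -22.5 m/s
Δv = 23.5 m/s, so v(13) = 7 + (23.5) = 30.5 m/s.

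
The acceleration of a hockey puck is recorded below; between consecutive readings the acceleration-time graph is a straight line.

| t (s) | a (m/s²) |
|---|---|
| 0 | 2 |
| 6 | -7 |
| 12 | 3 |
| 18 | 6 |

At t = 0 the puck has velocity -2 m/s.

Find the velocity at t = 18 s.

-2 m/s

Δv equals the area under the a-t graph; then v = v₀ + Δv.
0–6 s: ½(2 + -7)(6) = -15 m/s
6–12 s: ½(-7 + 3)(6) = -12 m/s
12–18 s: ½(3 + 6)(6) = 27 m/s
Δv = 0 m/s, so v(18) = -2 + (0) = -2 m/s.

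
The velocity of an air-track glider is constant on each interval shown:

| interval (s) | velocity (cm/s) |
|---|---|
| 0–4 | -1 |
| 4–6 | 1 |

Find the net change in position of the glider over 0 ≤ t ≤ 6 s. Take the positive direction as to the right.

Displacement is the signed area under the v-t curve.
0–4 s: -1 × 4 = -4 cm
4–6 s: 1 × 2 = 2 cm
Net displacement = -2 cm

-2 cm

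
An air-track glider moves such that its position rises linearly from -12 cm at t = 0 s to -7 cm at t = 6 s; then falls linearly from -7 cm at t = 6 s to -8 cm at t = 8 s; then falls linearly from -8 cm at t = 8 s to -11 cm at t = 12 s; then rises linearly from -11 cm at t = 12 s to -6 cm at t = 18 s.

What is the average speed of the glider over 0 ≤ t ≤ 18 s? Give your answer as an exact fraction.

7/9 cm/s

Average speed = (total path length)/(elapsed time); on a piecewise-linear x-t graph the path length is Σ|Δx|.
0–6 s: |Δx| = |-7 − -12| = 5 cm
6–8 s: |Δx| = |-8 − -7| = 1 cm
8–12 s: |Δx| = |-11 − -8| = 3 cm
12–18 s: |Δx| = |-6 − -11| = 5 cm
Total path = 14 cm; average speed = 14/18 = 7/9 cm/s.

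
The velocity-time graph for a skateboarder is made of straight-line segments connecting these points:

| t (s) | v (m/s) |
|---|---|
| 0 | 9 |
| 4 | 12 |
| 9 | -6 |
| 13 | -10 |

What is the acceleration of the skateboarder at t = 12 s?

Acceleration is the slope of the v-t graph on 9–13 s: (-10 − -6)/(13 − 9) = -1 m/s².

-1 m/s²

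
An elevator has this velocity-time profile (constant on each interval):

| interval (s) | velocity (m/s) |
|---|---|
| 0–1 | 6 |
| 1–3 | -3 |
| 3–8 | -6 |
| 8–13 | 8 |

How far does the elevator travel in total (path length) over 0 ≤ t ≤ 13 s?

82 m

Distance (not displacement) is the total path length: add the absolute areas under v-t.
0–1 s: |6| × 1 = 6 m
1–3 s: |-3| × 2 = 6 m
3–8 s: |-6| × 5 = 30 m
8–13 s: |8| × 5 = 40 m
Total distance = 82 m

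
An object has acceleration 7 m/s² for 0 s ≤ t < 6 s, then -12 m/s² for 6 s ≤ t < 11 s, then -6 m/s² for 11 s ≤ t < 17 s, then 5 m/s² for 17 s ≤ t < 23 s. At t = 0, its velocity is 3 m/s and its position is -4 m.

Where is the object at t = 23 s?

On each constant-a segment, Δv = aΔt and Δx = v₀Δt + ½aΔt²; chain segment to segment.
0–6 s: v starts 3 m/s; Δx = 3·6 + ½·7·6² = 144 m; v ends 45 m/s.
6–11 s: v starts 45 m/s; Δx = 45·5 + ½·-12·5² = 75 m; v ends -15 m/s.
11–17 s: v starts -15 m/s; Δx = -15·6 + ½·-6·6² = -198 m; v ends -51 m/s.
17–23 s: v starts -51 m/s; Δx = -51·6 + ½·5·6² = -216 m; v ends -21 m/s.
x(23) = -4 + Σ Δx = -199 m.

-199 m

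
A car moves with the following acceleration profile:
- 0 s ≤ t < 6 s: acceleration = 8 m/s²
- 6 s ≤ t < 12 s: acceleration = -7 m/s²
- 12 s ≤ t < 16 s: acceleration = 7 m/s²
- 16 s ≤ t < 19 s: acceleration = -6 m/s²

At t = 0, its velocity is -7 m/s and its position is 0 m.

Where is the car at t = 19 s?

328 m

On each constant-a segment, Δv = aΔt and Δx = v₀Δt + ½aΔt²; chain segment to segment.
0–6 s: v starts -7 m/s; Δx = -7·6 + ½·8·6² = 102 m; v ends 41 m/s.
6–12 s: v starts 41 m/s; Δx = 41·6 + ½·-7·6² = 120 m; v ends -1 m/s.
12–16 s: v starts -1 m/s; Δx = -1·4 + ½·7·4² = 52 m; v ends 27 m/s.
16–19 s: v starts 27 m/s; Δx = 27·3 + ½·-6·3² = 54 m; v ends 9 m/s.
x(19) = 0 + Σ Δx = 328 m.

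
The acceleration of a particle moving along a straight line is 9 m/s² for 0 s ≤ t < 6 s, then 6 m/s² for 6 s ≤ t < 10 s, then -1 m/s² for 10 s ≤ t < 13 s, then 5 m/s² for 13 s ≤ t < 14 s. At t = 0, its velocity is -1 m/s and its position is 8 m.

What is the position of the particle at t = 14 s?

On each constant-a segment, Δv = aΔt and Δx = v₀Δt + ½aΔt²; chain segment to segment.
0–6 s: v starts -1 m/s; Δx = -1·6 + ½·9·6² = 156 m; v ends 53 m/s.
6–10 s: v starts 53 m/s; Δx = 53·4 + ½·6·4² = 260 m; v ends 77 m/s.
10–13 s: v starts 77 m/s; Δx = 77·3 + ½·-1·3² = 226.5 m; v ends 74 m/s.
13–14 s: v starts 74 m/s; Δx = 74·1 + ½·5·1² = 76.5 m; v ends 79 m/s.
x(14) = 8 + Σ Δx = 727 m.

727 m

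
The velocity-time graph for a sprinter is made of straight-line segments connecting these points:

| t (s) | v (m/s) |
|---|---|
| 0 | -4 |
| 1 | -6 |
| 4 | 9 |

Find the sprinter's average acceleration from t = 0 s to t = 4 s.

Average acceleration = Δv/Δt = (9 − -4)/(4 − 0) = 3.25 m/s².

3.25 m/s²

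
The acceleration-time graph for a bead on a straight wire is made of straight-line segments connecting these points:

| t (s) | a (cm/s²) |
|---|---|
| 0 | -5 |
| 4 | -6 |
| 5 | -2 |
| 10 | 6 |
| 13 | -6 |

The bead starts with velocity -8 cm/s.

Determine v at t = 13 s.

Δv equals the area under the a-t graph; then v = v₀ + Δv.
0–4 s: ½(-5 + -6)(4) = -22 cm/s
4–5 s: ½(-6 + -2)(1) = -4 cm/s
5–10 s: ½(-2 + 6)(5) = 10 cm/s
10–13 s: ½(6 + -6)(3) = 0 cm/s
Δv = -16 cm/s, so v(13) = -8 + (-16) = -24 cm/s.

-24 cm/s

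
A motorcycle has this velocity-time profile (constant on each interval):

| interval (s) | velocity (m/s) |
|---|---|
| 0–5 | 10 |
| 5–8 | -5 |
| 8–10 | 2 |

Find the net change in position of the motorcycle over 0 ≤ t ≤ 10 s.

39 m

Displacement is the signed area under the v-t curve.
0–5 s: 10 × 5 = 50 m
5–8 s: -5 × 3 = -15 m
8–10 s: 2 × 2 = 4 m
Net displacement = 39 m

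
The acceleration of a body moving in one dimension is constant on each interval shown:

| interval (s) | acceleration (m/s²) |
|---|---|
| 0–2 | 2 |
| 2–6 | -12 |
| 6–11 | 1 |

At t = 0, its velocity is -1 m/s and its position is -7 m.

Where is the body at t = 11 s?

-301.5 m

On each constant-a segment, Δv = aΔt and Δx = v₀Δt + ½aΔt²; chain segment to segment.
0–2 s: v starts -1 m/s; Δx = -1·2 + ½·2·2² = 2 m; v ends 3 m/s.
2–6 s: v starts 3 m/s; Δx = 3·4 + ½·-12·4² = -84 m; v ends -45 m/s.
6–11 s: v starts -45 m/s; Δx = -45·5 + ½·1·5² = -212.5 m; v ends -40 m/s.
x(11) = -7 + Σ Δx = -301.5 m.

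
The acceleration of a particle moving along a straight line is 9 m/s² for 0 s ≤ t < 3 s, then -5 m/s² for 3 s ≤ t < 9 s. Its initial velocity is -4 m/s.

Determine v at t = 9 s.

Δv equals the area under the a-t graph; then v = v₀ + Δv.
0–3 s: 9 × 3 = 27 m/s
3–9 s: -5 × 6 = -30 m/s
Δv = -3 m/s, so v(9) = -4 + (-3) = -7 m/s.

-7 m/s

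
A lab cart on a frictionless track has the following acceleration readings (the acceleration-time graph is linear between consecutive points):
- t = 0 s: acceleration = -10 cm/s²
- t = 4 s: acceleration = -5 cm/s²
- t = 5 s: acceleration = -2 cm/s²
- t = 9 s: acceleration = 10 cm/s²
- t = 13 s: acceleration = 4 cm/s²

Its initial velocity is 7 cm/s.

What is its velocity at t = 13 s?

Δv equals the area under the a-t graph; then v = v₀ + Δv.
0–4 s: ½(-10 + -5)(4) = -30 cm/s
4–5 s: ½(-5 + -2)(1) = -3.5 cm/s
5–9 s: ½(-2 + 10)(4) = 16 cm/s
9–13 s: ½(10 + 4)(4) = 28 cm/s
Δv = 10.5 cm/s, so v(13) = 7 + (10.5) = 17.5 cm/s.

17.5 cm/s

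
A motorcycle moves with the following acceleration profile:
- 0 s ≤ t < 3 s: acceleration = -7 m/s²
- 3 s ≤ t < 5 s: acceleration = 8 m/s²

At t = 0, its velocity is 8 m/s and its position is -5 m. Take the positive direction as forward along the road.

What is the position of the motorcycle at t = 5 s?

-22.5 m

On each constant-a segment, Δv = aΔt and Δx = v₀Δt + ½aΔt²; chain segment to segment.
0–3 s: v starts 8 m/s; Δx = 8·3 + ½·-7·3² = -7.5 m; v ends -13 m/s.
3–5 s: v starts -13 m/s; Δx = -13·2 + ½·8·2² = -10 m; v ends 3 m/s.
x(5) = -5 + Σ Δx = -22.5 m.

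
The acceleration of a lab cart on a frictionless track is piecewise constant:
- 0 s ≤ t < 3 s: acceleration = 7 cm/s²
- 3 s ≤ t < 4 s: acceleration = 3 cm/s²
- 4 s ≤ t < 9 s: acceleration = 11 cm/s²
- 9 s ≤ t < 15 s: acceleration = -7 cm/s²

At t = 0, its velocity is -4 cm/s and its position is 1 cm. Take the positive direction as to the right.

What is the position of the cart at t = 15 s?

On each constant-a segment, Δv = aΔt and Δx = v₀Δt + ½aΔt²; chain segment to segment.
0–3 s: v starts -4 cm/s; Δx = -4·3 + ½·7·3² = 19.5 cm; v ends 17 cm/s.
3–4 s: v starts 17 cm/s; Δx = 17·1 + ½·3·1² = 18.5 cm; v ends 20 cm/s.
4–9 s: v starts 20 cm/s; Δx = 20·5 + ½·11·5² = 237.5 cm; v ends 75 cm/s.
9–15 s: v starts 75 cm/s; Δx = 75·6 + ½·-7·6² = 324 cm; v ends 33 cm/s.
x(15) = 1 + Σ Δx = 600.5 cm.

600.5 cm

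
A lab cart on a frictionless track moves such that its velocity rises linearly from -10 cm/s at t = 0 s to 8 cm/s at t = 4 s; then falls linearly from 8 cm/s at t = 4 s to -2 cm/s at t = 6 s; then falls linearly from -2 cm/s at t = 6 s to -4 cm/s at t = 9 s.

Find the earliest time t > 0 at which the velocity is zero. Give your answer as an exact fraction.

v changes sign on 0–4 s (from -10 to 8); the graph is linear there, so v = 0 at t = 0 + (10)·(4 − 0)/(8 − -10) = 20/9 s.

t = 20/9 s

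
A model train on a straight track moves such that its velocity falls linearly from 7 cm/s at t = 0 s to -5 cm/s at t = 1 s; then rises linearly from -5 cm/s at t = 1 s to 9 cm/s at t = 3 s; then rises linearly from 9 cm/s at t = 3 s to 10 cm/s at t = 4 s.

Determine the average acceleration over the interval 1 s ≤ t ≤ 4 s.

Average acceleration = Δv/Δt = (10 − -5)/(4 − 1) = 5 cm/s².

5 cm/s²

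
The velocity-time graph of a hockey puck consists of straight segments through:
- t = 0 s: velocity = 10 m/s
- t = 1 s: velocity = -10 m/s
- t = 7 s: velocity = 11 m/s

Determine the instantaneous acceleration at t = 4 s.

3.5 m/s²

Acceleration is the slope of the v-t graph on 1–7 s: (11 − -10)/(7 − 1) = 3.5 m/s².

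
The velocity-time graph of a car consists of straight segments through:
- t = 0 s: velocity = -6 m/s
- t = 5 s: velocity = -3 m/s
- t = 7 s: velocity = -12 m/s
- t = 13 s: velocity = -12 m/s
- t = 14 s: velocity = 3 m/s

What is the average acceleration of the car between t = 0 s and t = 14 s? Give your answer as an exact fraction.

9/14 m/s²

Average acceleration = Δv/Δt = (3 − -6)/(14 − 0) = 9/14 m/s².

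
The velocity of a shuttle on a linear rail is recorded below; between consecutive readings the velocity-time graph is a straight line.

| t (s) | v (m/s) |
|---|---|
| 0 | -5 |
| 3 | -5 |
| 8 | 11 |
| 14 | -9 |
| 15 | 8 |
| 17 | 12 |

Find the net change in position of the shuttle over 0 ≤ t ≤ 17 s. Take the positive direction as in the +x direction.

Displacement is the signed area under the v-t curve.
0–3 s: -5 × 3 = -15 m
3–8 s: ½(-5 + 11)(5) = 15 m
8–14 s: ½(11 + -9)(6) = 6 m
14–15 s: ½(-9 + 8)(1) = -0.5 m
15–17 s: ½(8 + 12)(2) = 20 m
Net displacement = 25.5 m

25.5 m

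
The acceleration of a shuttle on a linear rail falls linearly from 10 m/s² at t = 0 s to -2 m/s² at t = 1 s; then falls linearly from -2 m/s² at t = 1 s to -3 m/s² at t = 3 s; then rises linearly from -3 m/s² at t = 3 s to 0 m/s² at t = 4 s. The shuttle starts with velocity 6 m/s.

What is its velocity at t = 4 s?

Δv equals the area under the a-t graph; then v = v₀ + Δv.
0–1 s: ½(10 + -2)(1) = 4 m/s
1–3 s: ½(-2 + -3)(2) = -5 m/s
3–4 s: ½(-3 + 0)(1) = -1.5 m/s
Δv = -2.5 m/s, so v(4) = 6 + (-2.5) = 3.5 m/s.

3.5 m/s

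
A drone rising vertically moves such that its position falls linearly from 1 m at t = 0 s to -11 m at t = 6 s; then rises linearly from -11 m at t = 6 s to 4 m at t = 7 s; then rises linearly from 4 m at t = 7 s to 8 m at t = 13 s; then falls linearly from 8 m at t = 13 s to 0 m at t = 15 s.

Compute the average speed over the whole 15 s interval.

2.6 m/s

Average speed = (total path length)/(elapsed time); on a piecewise-linear x-t graph the path length is Σ|Δx|.
0–6 s: |Δx| = |-11 − 1| = 12 m
6–7 s: |Δx| = |4 − -11| = 15 m
7–13 s: |Δx| = |8 − 4| = 4 m
13–15 s: |Δx| = |0 − 8| = 8 m
Total path = 39 m; average speed = 39/15 = 2.6 m/s.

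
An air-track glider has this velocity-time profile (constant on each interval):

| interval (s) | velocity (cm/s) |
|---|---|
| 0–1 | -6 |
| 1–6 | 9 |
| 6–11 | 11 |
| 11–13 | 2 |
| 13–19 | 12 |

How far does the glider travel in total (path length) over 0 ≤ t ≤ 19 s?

182 cm

Distance (not displacement) is the total path length: add the absolute areas under v-t.
0–1 s: |-6| × 1 = 6 cm
1–6 s: |9| × 5 = 45 cm
6–11 s: |11| × 5 = 55 cm
11–13 s: |2| × 2 = 4 cm
13–19 s: |12| × 6 = 72 cm
Total distance = 182 cm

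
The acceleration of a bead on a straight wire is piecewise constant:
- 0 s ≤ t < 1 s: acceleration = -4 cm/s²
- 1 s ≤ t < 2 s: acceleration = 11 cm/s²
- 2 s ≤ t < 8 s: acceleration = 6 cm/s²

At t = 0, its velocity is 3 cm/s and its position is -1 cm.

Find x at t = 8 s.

172.5 cm

On each constant-a segment, Δv = aΔt and Δx = v₀Δt + ½aΔt²; chain segment to segment.
0–1 s: v starts 3 cm/s; Δx = 3·1 + ½·-4·1² = 1 cm; v ends -1 cm/s.
1–2 s: v starts -1 cm/s; Δx = -1·1 + ½·11·1² = 4.5 cm; v ends 10 cm/s.
2–8 s: v starts 10 cm/s; Δx = 10·6 + ½·6·6² = 168 cm; v ends 46 cm/s.
x(8) = -1 + Σ Δx = 172.5 cm.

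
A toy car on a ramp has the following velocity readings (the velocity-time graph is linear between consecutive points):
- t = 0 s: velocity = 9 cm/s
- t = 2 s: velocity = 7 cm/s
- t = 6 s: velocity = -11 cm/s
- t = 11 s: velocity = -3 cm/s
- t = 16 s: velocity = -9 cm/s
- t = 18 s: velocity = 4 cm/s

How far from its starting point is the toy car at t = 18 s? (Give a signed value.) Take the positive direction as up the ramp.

-62 cm

Displacement is the signed area under the v-t curve.
0–2 s: ½(9 + 7)(2) = 16 cm
2–6 s: ½(7 + -11)(4) = -8 cm
6–11 s: ½(-11 + -3)(5) = -35 cm
11–16 s: ½(-3 + -9)(5) = -30 cm
16–18 s: ½(-9 + 4)(2) = -5 cm
Net displacement = -62 cm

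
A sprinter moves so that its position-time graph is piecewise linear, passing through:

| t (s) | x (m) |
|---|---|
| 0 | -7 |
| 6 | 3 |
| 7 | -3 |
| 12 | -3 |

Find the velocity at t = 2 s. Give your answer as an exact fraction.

5/3 m/s

Velocity is the slope of the x-t graph on 0–6 s: (3 − -7)/(6 − 0) = 5/3 m/s.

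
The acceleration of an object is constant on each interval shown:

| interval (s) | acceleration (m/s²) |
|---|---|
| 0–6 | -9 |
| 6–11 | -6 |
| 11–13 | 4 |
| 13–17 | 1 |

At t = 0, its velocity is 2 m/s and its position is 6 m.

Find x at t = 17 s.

-923 m

On each constant-a segment, Δv = aΔt and Δx = v₀Δt + ½aΔt²; chain segment to segment.
0–6 s: v starts 2 m/s; Δx = 2·6 + ½·-9·6² = -150 m; v ends -52 m/s.
6–11 s: v starts -52 m/s; Δx = -52·5 + ½·-6·5² = -335 m; v ends -82 m/s.
11–13 s: v starts -82 m/s; Δx = -82·2 + ½·4·2² = -156 m; v ends -74 m/s.
13–17 s: v starts -74 m/s; Δx = -74·4 + ½·1·4² = -288 m; v ends -70 m/s.
x(17) = 6 + Σ Δx = -923 m.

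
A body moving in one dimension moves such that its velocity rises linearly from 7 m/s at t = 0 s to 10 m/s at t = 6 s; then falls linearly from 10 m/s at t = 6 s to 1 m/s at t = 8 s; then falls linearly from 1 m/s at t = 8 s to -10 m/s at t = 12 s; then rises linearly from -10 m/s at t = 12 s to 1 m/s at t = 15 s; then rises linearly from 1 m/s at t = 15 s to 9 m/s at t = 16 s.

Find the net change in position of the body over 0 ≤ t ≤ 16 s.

35.5 m

Net displacement equals the area under the velocity-time graph (areas below the axis count negative).
0–6 s: ½(7 + 10)(6) = 51 m
6–8 s: ½(10 + 1)(2) = 11 m
8–12 s: ½(1 + -10)(4) = -18 m
12–15 s: ½(-10 + 1)(3) = -13.5 m
15–16 s: ½(1 + 9)(1) = 5 m
Net displacement = 35.5 m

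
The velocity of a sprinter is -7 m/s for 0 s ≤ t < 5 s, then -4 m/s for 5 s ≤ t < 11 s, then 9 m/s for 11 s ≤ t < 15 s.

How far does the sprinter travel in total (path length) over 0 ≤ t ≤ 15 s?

Total distance travelled is ∫|v| dt — sum the magnitudes of each area piece.
0–5 s: |-7| × 5 = 35 m
5–11 s: |-4| × 6 = 24 m
11–15 s: |9| × 4 = 36 m
Total distance = 95 m

95 m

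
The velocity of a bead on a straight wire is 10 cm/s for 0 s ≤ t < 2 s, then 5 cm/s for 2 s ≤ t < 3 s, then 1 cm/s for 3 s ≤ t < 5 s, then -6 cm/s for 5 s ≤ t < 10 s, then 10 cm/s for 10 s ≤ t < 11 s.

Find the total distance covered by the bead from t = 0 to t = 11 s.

67 cm

Distance (not displacement) is the total path length: add the absolute areas under v-t.
0–2 s: |10| × 2 = 20 cm
2–3 s: |5| × 1 = 5 cm
3–5 s: |1| × 2 = 2 cm
5–10 s: |-6| × 5 = 30 cm
10–11 s: |10| × 1 = 10 cm
Total distance = 67 cm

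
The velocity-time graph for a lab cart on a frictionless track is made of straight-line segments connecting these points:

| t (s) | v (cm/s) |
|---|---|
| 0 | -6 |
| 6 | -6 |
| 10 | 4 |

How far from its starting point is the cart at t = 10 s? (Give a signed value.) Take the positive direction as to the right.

-40 cm

Displacement is the signed area under the v-t curve.
0–6 s: -6 × 6 = -36 cm
6–10 s: ½(-6 + 4)(4) = -4 cm
Net displacement = -40 cm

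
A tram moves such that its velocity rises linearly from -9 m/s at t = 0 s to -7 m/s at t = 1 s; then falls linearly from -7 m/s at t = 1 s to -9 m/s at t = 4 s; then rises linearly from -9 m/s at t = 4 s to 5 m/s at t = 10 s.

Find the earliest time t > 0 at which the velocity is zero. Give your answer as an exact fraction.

t = 55/7 s

v changes sign on 4–10 s (from -9 to 5); the graph is linear there, so v = 0 at t = 4 + (9)·(10 − 4)/(5 − -9) = 55/7 s.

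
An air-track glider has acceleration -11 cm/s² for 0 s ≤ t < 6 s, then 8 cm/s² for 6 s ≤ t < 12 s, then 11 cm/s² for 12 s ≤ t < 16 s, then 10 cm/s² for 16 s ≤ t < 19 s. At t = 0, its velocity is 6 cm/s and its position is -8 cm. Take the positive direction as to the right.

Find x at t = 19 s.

On each constant-a segment, Δv = aΔt and Δx = v₀Δt + ½aΔt²; chain segment to segment.
0–6 s: v starts 6 cm/s; Δx = 6·6 + ½·-11·6² = -162 cm; v ends -60 cm/s.
6–12 s: v starts -60 cm/s; Δx = -60·6 + ½·8·6² = -216 cm; v ends -12 cm/s.
12–16 s: v starts -12 cm/s; Δx = -12·4 + ½·11·4² = 40 cm; v ends 32 cm/s.
16–19 s: v starts 32 cm/s; Δx = 32·3 + ½·10·3² = 141 cm; v ends 62 cm/s.
x(19) = -8 + Σ Δx = -205 cm.

-205 cm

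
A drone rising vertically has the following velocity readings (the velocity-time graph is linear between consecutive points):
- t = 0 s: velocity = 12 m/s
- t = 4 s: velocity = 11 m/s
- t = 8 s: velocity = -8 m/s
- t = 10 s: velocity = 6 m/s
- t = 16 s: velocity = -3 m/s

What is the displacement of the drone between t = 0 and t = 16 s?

Displacement is the signed area under the v-t curve.
0–4 s: ½(12 + 11)(4) = 46 m
4–8 s: ½(11 + -8)(4) = 6 m
8–10 s: ½(-8 + 6)(2) = -2 m
10–16 s: ½(6 + -3)(6) = 9 m
Net displacement = 59 m

59 m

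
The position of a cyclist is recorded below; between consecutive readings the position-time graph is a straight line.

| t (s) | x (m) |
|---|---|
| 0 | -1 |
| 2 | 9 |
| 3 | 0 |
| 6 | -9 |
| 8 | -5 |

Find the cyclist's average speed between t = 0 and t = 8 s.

Average speed = (total path length)/(elapsed time); on a piecewise-linear x-t graph the path length is Σ|Δx|.
0–2 s: |Δx| = |9 − -1| = 10 m
2–3 s: |Δx| = |0 − 9| = 9 m
3–6 s: |Δx| = |-9 − 0| = 9 m
6–8 s: |Δx| = |-5 − -9| = 4 m
Total path = 32 m; average speed = 32/8 = 4 m/s.

4 m/s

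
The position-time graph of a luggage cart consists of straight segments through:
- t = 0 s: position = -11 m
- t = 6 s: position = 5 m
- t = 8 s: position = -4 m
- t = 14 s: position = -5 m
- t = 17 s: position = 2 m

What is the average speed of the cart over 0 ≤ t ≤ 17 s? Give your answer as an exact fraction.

Average speed = (total path length)/(elapsed time); on a piecewise-linear x-t graph the path length is Σ|Δx|.
0–6 s: |Δx| = |5 − -11| = 16 m
6–8 s: |Δx| = |-4 − 5| = 9 m
8–14 s: |Δx| = |-5 − -4| = 1 m
14–17 s: |Δx| = |2 − -5| = 7 m
Total path = 33 m; average speed = 33/17 = 33/17 m/s.

33/17 m/s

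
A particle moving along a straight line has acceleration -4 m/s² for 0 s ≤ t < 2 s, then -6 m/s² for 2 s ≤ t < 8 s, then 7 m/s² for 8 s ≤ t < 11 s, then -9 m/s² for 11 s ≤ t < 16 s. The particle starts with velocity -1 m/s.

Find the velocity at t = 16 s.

-69 m/s

Δv equals the area under the a-t graph; then v = v₀ + Δv.
0–2 s: -4 × 2 = -8 m/s
2–8 s: -6 × 6 = -36 m/s
8–11 s: 7 × 3 = 21 m/s
11–16 s: -9 × 5 = -45 m/s
Δv = -68 m/s, so v(16) = -1 + (-68) = -69 m/s.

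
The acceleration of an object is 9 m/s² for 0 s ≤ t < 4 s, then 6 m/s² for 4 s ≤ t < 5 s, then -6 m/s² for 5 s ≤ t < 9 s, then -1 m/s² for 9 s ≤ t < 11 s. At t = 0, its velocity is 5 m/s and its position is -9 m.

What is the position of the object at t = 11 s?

311 m

On each constant-a segment, Δv = aΔt and Δx = v₀Δt + ½aΔt²; chain segment to segment.
0–4 s: v starts 5 m/s; Δx = 5·4 + ½·9·4² = 92 m; v ends 41 m/s.
4–5 s: v starts 41 m/s; Δx = 41·1 + ½·6·1² = 44 m; v ends 47 m/s.
5–9 s: v starts 47 m/s; Δx = 47·4 + ½·-6·4² = 140 m; v ends 23 m/s.
9–11 s: v starts 23 m/s; Δx = 23·2 + ½·-1·2² = 44 m; v ends 21 m/s.
x(11) = -9 + Σ Δx = 311 m.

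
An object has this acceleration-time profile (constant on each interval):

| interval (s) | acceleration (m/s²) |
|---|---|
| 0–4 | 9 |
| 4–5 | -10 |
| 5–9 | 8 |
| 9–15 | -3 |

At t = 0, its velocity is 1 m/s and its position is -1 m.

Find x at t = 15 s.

579 m

On each constant-a segment, Δv = aΔt and Δx = v₀Δt + ½aΔt²; chain segment to segment.
0–4 s: v starts 1 m/s; Δx = 1·4 + ½·9·4² = 76 m; v ends 37 m/s.
4–5 s: v starts 37 m/s; Δx = 37·1 + ½·-10·1² = 32 m; v ends 27 m/s.
5–9 s: v starts 27 m/s; Δx = 27·4 + ½·8·4² = 172 m; v ends 59 m/s.
9–15 s: v starts 59 m/s; Δx = 59·6 + ½·-3·6² = 300 m; v ends 41 m/s.
x(15) = -1 + Σ Δx = 579 m.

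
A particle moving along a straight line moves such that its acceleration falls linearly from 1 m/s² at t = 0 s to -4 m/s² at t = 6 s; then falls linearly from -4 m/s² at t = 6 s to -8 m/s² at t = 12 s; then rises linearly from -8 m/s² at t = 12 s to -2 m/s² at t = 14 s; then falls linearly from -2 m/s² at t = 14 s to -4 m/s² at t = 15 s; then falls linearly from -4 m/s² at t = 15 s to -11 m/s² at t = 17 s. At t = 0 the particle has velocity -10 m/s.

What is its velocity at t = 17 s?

-83 m/s

Δv equals the area under the a-t graph; then v = v₀ + Δv.
0–6 s: ½(1 + -4)(6) = -9 m/s
6–12 s: ½(-4 + -8)(6) = -36 m/s
12–14 s: ½(-8 + -2)(2) = -10 m/s
14–15 s: ½(-2 + -4)(1) = -3 m/s
15–17 s: ½(-4 + -11)(2) = -15 m/s
Δv = -73 m/s, so v(17) = -10 + (-73) = -83 m/s.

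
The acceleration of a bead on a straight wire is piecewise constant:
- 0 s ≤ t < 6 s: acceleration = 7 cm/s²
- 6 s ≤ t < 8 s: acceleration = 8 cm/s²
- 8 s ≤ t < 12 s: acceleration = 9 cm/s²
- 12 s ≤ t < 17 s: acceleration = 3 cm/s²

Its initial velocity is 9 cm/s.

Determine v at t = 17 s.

118 cm/s

Δv equals the area under the a-t graph; then v = v₀ + Δv.
0–6 s: 7 × 6 = 42 cm/s
6–8 s: 8 × 2 = 16 cm/s
8–12 s: 9 × 4 = 36 cm/s
12–17 s: 3 × 5 = 15 cm/s
Δv = 109 cm/s, so v(17) = 9 + (109) = 118 cm/s.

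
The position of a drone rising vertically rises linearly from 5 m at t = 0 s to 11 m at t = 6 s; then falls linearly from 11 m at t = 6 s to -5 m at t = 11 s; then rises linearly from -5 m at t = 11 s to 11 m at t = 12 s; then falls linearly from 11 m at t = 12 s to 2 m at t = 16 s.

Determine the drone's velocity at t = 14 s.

-2.25 m/s

Velocity is the slope of the x-t graph on 12–16 s: (2 − 11)/(16 − 12) = -2.25 m/s.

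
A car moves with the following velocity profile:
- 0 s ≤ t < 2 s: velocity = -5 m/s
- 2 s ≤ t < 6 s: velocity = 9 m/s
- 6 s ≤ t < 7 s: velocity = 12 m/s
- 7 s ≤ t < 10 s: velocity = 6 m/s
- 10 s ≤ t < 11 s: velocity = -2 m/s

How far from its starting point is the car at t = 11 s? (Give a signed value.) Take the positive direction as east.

Net displacement equals the area under the velocity-time graph (areas below the axis count negative).
0–2 s: -5 × 2 = -10 m
2–6 s: 9 × 4 = 36 m
6–7 s: 12 × 1 = 12 m
7–10 s: 6 × 3 = 18 m
10–11 s: -2 × 1 = -2 m
Net displacement = 54 m

54 m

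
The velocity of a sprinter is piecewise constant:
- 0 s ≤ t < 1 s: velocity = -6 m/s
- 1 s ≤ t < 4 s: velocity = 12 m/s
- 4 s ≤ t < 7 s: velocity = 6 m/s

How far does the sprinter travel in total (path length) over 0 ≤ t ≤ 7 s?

60 m

Distance (not displacement) is the total path length: add the absolute areas under v-t.
0–1 s: |-6| × 1 = 6 m
1–4 s: |12| × 3 = 36 m
4–7 s: |6| × 3 = 18 m
Total distance = 60 m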